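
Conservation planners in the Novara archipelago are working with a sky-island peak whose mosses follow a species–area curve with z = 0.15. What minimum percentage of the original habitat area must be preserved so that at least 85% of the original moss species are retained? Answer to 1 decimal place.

33.8%

Need (A_new/A_old)^0.15 = 0.85, so A_new/A_old = 0.85^(1/0.15) = 0.85^6.667
ln(A_new/A_old) = ln 0.85 / 0.15 = -0.1625 / 0.15 = -1.0835
A_new/A_old = e^-1.0835 ≈ 0.3384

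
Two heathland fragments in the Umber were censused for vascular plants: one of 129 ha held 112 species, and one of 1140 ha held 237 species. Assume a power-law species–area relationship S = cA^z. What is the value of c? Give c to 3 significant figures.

z = ln(S₂/S₁) / ln(A₂/A₁) = ln(237/112) / ln(1140/129) = 0.7496 / 2.1790 = 0.3440
c = S₁ / A₁^z = 112 / 129^0.3440 = 112 / 5.322 = 21.05

21.0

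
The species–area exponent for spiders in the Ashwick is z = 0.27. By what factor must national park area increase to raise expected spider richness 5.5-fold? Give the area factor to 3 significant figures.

(A₂/A₁)^0.27 = 5.5, so A₂/A₁ = 5.5^(1/0.27) = 5.5^3.704
ln(A₂/A₁) = ln 5.5 / 0.27 = 1.7047 / 0.27 = 6.3139
A₂/A₁ = e^6.3139 ≈ 552.2

552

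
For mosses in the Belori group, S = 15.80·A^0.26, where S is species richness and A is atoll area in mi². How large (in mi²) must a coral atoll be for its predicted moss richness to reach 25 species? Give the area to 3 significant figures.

5.84 mi²

25 = 15.8 × A^0.26  ⇒  A^0.26 = 25/15.8 = 1.582
ln A = ln(1.582) / 0.26 = 0.4589 / 0.26 = 1.7649
A = e^1.7649 ≈ 5.841 mi²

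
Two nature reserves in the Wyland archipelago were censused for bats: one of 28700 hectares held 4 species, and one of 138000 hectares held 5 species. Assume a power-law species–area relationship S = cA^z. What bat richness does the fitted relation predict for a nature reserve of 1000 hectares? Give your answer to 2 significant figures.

z = ln(5/4) / ln(138000/28700) = 0.2231 / 1.5704 = 0.1421
c = 4 / 28700^0.1421 = 4 / 4.3 = 0.9303
S₃ = 0.9303 × 1000^0.1421 = 0.9303 × 2.669 ≈ 2.483

2.5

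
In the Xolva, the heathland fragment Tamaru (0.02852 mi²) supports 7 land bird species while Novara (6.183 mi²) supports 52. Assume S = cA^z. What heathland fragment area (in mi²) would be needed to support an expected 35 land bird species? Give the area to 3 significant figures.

z = ln(52/7) / ln(6.183/0.02852) = 2.0053 / 5.3790 = 0.3728
c = 7 / 0.02852^0.3728 = 7 / 0.2655 = 26.37
A = (35/26.37)^(1/0.3728) ⇒ ln A = ln(1.327)/0.3728 = 0.7599
A = e^0.7599 ≈ 2.138 mi²

2.14 mi²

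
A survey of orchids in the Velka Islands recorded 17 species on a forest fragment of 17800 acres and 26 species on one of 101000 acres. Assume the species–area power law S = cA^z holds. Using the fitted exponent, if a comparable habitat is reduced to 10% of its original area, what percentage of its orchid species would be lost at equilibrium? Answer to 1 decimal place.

z = ln(26/17) / ln(101000/17800) = 0.4249 / 1.7359 = 0.2448
S_new/S_old = (A_new/A_old)^z = 0.1^0.2448 = exp(0.2448 × -2.3026) = 0.5692
Fraction lost = 1 − 0.5692 = 0.4308

43.1%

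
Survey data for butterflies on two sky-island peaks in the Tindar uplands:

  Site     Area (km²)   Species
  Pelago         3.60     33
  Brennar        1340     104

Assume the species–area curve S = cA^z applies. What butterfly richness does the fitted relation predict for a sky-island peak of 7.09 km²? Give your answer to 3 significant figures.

37.6

z = ln(104/33) / ln(1340/3.6) = 1.1479 / 5.9195 = 0.1939
c = 33 / 3.6^0.1939 = 33 / 1.282 = 25.74
S₃ = 25.74 × 7.09^0.1939 = 25.74 × 1.462 ≈ 37.63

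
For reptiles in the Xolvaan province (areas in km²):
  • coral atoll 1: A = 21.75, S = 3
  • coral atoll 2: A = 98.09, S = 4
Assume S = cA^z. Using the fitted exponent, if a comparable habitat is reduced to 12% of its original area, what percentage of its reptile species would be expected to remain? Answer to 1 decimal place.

66.7%

z = ln(4/3) / ln(98.09/21.75) = 0.2877 / 1.5063 = 0.1910
S_new/S_old = (A_new/A_old)^z = 0.12^0.1910 = exp(0.1910 × -2.1203) = 0.667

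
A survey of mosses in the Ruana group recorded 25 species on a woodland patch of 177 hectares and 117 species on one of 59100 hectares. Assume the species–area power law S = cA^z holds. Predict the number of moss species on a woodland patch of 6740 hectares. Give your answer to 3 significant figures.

z = ln(117/25) / ln(59100/177) = 1.5433 / 5.8108 = 0.2656
c = 25 / 177^0.2656 = 25 / 3.954 = 6.323
S₃ = 6.323 × 6740^0.2656 = 6.323 × 10.4 ≈ 65.73

65.7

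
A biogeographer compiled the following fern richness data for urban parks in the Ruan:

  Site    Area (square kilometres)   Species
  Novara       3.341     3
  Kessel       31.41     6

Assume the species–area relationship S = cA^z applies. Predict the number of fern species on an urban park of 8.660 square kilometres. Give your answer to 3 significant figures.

4.03

z = ln(6/3) / ln(31.41/3.341) = 0.6931 / 2.2409 = 0.3093
c = 3 / 3.341^0.3093 = 3 / 1.452 = 2.066
S₃ = 2.066 × 8.66^0.3093 = 2.066 × 1.95 ≈ 4.028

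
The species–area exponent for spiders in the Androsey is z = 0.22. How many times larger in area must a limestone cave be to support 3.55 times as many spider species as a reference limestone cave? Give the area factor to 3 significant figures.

(A₂/A₁)^0.22 = 3.55, so A₂/A₁ = 3.55^(1/0.22) = 3.55^4.545
ln(A₂/A₁) = ln 3.55 / 0.22 = 1.2669 / 0.22 = 5.7589
A₂/A₁ = e^5.7589 ≈ 317

317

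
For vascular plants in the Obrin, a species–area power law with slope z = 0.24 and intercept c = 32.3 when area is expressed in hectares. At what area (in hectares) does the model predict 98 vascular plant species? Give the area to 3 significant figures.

102 hectares

98 = 32.3 × A^0.24  ⇒  A^0.24 = 98/32.3 = 3.034
ln A = ln(3.034) / 0.24 = 1.1099 / 0.24 = 4.6246
A = e^4.6246 ≈ 102 hectares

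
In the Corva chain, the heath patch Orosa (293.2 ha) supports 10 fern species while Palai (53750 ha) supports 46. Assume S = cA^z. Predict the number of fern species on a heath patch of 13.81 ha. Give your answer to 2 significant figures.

z = ln(46/10) / ln(53750/293.2) = 1.5261 / 5.2112 = 0.2928
c = 10 / 293.2^0.2928 = 10 / 5.278 = 1.895
S₃ = 1.895 × 13.81^0.2928 = 1.895 × 2.157 ≈ 4.087

4.1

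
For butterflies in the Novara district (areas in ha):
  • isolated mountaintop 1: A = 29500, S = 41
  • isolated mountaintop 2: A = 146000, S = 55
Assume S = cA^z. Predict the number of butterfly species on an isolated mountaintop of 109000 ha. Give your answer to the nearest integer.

52

z = ln(55/41) / ln(146000/29500) = 0.2938 / 1.5992 = 0.1837
c = 41 / 29500^0.1837 = 41 / 6.623 = 6.19
S₃ = 6.19 × 109000^0.1837 = 6.19 × 8.42 ≈ 52.13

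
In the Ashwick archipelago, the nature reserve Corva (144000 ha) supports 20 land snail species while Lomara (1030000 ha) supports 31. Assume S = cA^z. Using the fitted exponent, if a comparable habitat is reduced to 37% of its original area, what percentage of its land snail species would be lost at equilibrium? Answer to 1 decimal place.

z = ln(31/20) / ln(1030000/144000) = 0.4383 / 1.9675 = 0.2227
S_new/S_old = (A_new/A_old)^z = 0.37^0.2227 = exp(0.2227 × -0.9943) = 0.8013
Fraction lost = 1 − 0.8013 = 0.1987

19.9%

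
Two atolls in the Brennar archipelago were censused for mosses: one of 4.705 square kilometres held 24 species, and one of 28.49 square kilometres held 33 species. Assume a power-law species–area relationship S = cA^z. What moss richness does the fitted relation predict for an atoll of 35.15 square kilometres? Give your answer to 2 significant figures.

z = ln(33/24) / ln(28.49/4.705) = 0.3185 / 1.8009 = 0.1768
c = 24 / 4.705^0.1768 = 24 / 1.315 = 18.25
S₃ = 18.25 × 35.15^0.1768 = 18.25 × 1.877 ≈ 34.25

34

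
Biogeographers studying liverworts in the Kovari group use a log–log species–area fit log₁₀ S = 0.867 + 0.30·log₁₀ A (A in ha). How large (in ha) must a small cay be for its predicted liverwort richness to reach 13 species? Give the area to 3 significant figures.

13 = 7.362 × A^0.3  ⇒  A^0.3 = 13/7.362 = 1.766
ln A = ln(1.766) / 0.3 = 0.5686 / 0.3 = 1.8954
A = e^1.8954 ≈ 6.655 ha

6.65 ha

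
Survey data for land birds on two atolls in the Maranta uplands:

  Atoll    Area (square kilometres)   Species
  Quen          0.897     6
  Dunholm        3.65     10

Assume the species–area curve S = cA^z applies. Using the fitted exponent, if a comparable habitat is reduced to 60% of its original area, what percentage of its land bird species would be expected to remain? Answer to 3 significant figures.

z = ln(10/6) / ln(3.65/0.897) = 0.5108 / 1.4034 = 0.3640
S_new/S_old = (A_new/A_old)^z = 0.6^0.3640 = exp(0.3640 × -0.5108) = 0.8303

83.0%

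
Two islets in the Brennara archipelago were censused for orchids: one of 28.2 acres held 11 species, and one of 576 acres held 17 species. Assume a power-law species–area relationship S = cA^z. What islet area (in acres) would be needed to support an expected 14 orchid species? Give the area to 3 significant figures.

150 acres

z = ln(17/11) / ln(576/28.2) = 0.4353 / 3.0168 = 0.1443
c = 11 / 28.2^0.1443 = 11 / 1.619 = 6.794
A = (14/6.794)^(1/0.1443) ⇒ ln A = ln(2.061)/0.1443 = 5.0106
A = e^5.0106 ≈ 150 acres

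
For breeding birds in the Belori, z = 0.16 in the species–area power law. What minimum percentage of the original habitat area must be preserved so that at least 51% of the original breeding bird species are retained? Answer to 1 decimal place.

1.5%

Need (A_new/A_old)^0.16 = 0.51, so A_new/A_old = 0.51^(1/0.16) = 0.51^6.25
ln(A_new/A_old) = ln 0.51 / 0.16 = -0.6733 / 0.16 = -4.2084
A_new/A_old = e^-4.2084 ≈ 0.01487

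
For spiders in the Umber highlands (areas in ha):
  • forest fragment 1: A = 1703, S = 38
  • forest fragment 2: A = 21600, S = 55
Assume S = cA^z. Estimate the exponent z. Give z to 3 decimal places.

0.146

Taking logs: ln S = ln c + z ln A, so z = (ln S₂ − ln S₁)/(ln A₂ − ln A₁).
z = ln(55/38) / ln(21600/1703) = ln(1.447) / ln(12.68) = 0.3697 / 2.5403 = 0.1456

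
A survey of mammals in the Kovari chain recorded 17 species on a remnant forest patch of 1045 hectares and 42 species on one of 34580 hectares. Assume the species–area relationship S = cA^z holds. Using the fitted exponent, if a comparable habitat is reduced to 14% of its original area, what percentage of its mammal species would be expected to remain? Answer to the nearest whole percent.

z = ln(42/17) / ln(34580/1045) = 0.9045 / 3.4993 = 0.2585
S_new/S_old = (A_new/A_old)^z = 0.14^0.2585 = exp(0.2585 × -1.9661) = 0.6016

60%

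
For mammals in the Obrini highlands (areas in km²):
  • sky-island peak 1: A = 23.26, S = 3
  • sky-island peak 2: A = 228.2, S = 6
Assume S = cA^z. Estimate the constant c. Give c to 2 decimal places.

z = ln(S₂/S₁) / ln(A₂/A₁) = ln(6/3) / ln(228.2/23.26) = 0.6931 / 2.2835 = 0.3035
c = S₁ / A₁^z = 3 / 23.26^0.3035 = 3 / 2.599 = 1.154

1.15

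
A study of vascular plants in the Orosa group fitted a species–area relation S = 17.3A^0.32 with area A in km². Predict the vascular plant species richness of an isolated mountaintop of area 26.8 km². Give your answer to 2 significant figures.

50

S = 17.3 × 26.8^0.32
ln S = ln 17.3 + 0.32 × ln 26.8 = 2.8507 + 0.32 × 3.2884 = 3.9030
S = e^3.9030 ≈ 49.55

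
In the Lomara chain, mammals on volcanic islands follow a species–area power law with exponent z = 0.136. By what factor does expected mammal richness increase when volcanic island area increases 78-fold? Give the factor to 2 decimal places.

1.81

S₂/S₁ = (A₂/A₁)^z = 78^0.136
ln(S₂/S₁) = 0.136 × ln 78 = 0.136 × 4.3567 = 0.5925
S₂/S₁ = e^0.5925 ≈ 1.809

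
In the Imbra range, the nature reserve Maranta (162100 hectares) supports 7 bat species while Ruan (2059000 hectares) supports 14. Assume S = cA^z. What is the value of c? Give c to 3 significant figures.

0.266

z = ln(S₂/S₁) / ln(A₂/A₁) = ln(14/7) / ln(2059000/162100) = 0.6931 / 2.5418 = 0.2727
c = S₁ / A₁^z = 7 / 162100^0.2727 = 7 / 26.35 = 0.2657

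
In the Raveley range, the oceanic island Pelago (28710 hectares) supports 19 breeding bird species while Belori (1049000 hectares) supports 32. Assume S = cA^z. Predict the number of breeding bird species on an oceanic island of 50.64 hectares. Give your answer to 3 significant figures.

z = ln(32/19) / ln(1049000/28710) = 0.5213 / 3.5983 = 0.1449
c = 19 / 28710^0.1449 = 19 / 4.424 = 4.295
S₃ = 4.295 × 50.64^0.1449 = 4.295 × 1.766 ≈ 7.583

7.58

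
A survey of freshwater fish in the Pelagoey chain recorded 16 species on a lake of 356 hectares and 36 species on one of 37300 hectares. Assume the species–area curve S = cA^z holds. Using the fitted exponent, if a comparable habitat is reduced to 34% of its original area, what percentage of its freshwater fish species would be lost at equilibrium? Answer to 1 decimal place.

z = ln(36/16) / ln(37300/356) = 0.8109 / 4.6518 = 0.1743
S_new/S_old = (A_new/A_old)^z = 0.34^0.1743 = exp(0.1743 × -1.0788) = 0.8286
Fraction lost = 1 − 0.8286 = 0.1714

17.1%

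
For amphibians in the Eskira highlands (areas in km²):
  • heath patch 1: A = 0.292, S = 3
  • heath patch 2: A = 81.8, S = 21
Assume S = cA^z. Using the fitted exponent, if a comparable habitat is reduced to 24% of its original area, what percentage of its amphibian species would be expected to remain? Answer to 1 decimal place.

61.1%

z = ln(21/3) / ln(81.8/0.292) = 1.9459 / 5.6353 = 0.3453
S_new/S_old = (A_new/A_old)^z = 0.24^0.3453 = exp(0.3453 × -1.4271) = 0.6109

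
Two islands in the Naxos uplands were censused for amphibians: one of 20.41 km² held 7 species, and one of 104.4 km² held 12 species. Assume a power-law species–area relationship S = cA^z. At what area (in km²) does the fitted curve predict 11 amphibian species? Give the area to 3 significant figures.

80.2 km²

z = ln(12/7) / ln(104.4/20.41) = 0.5390 / 1.6322 = 0.3302
c = 7 / 20.41^0.3302 = 7 / 2.707 = 2.586
A = (11/2.586)^(1/0.3302) ⇒ ln A = ln(4.254)/0.3302 = 4.3847
A = e^4.3847 ≈ 80.22 km²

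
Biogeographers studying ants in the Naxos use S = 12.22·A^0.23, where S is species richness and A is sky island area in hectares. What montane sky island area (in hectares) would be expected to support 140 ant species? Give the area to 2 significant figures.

40000 hectares

140 = 12.22 × A^0.23  ⇒  A^0.23 = 140/12.22 = 11.46
ln A = ln(11.46) / 0.23 = 2.4386 / 0.23 = 10.6025
A = e^10.6025 ≈ 40234 hectares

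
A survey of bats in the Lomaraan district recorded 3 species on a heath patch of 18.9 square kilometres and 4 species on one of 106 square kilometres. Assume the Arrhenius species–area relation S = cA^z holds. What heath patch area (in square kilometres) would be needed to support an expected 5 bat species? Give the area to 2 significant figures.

z = ln(4/3) / ln(106/18.9) = 0.2877 / 1.7243 = 0.1668
c = 3 / 18.9^0.1668 = 3 / 1.633 = 1.837
A = (5/1.837)^(1/0.1668) ⇒ ln A = ln(2.722)/0.1668 = 6.0009
A = e^6.0009 ≈ 403.8 square kilometres

400 square kilometres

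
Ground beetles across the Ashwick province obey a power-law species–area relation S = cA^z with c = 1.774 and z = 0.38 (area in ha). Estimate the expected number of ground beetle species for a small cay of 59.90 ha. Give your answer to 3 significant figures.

8.40

S = 1.774 × 59.9^0.38
ln S = ln 1.774 + 0.38 × ln 59.9 = 0.5732 + 0.38 × 4.0927 = 2.1285
S = e^2.1285 ≈ 8.402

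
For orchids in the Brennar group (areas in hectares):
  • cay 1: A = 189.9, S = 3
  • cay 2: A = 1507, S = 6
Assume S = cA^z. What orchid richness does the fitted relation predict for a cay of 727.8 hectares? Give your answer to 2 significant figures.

z = ln(6/3) / ln(1507/189.9) = 0.6931 / 2.0714 = 0.3346
c = 3 / 189.9^0.3346 = 3 / 5.787 = 0.5184
S₃ = 0.5184 × 727.8^0.3346 = 0.5184 × 9.072 ≈ 4.703

4.7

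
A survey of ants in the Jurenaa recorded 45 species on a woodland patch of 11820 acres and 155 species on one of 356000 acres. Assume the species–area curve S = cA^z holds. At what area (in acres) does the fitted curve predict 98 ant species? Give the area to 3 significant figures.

z = ln(155/45) / ln(356000/11820) = 1.2368 / 3.4051 = 0.3632
c = 45 / 11820^0.3632 = 45 / 30.14 = 1.493
A = (98/1.493)^(1/0.3632) ⇒ ln A = ln(65.65)/0.3632 = 11.5204
A = e^11.5204 ≈ 100753 acres

101000 acres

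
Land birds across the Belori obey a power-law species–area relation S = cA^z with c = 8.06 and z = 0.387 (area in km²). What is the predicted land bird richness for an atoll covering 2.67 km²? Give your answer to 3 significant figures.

S = 8.06 × 2.67^0.387
ln S = ln 8.06 + 0.387 × ln 2.67 = 2.0869 + 0.387 × 0.9821 = 2.4670
S = e^2.4670 ≈ 11.79

11.8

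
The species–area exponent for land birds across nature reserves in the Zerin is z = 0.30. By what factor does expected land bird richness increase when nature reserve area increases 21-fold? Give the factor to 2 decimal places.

2.49

S₂/S₁ = (A₂/A₁)^z = 21^0.3
ln(S₂/S₁) = 0.3 × ln 21 = 0.3 × 3.0445 = 0.9134
S₂/S₁ = e^0.9134 ≈ 2.493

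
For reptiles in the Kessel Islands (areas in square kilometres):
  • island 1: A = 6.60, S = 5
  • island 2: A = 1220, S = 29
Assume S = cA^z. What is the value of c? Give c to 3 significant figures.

2.65

z = ln(S₂/S₁) / ln(A₂/A₁) = ln(29/5) / ln(1220/6.6) = 1.7579 / 5.2195 = 0.3368
c = S₁ / A₁^z = 5 / 6.6^0.3368 = 5 / 1.888 = 2.648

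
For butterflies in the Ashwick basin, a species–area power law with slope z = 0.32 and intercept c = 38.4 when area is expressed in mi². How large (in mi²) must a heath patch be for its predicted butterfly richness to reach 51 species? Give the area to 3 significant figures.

2.43 mi²

51 = 38.4 × A^0.32  ⇒  A^0.32 = 51/38.4 = 1.328
ln A = ln(1.328) / 0.32 = 0.2838 / 0.32 = 0.8868
A = e^0.8868 ≈ 2.427 mi²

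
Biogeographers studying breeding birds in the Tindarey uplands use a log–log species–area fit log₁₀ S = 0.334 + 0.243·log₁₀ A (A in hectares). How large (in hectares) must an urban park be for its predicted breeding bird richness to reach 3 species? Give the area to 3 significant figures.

3.88 hectares

3 = 2.158 × A^0.243  ⇒  A^0.243 = 3/2.158 = 1.39
ln A = ln(1.39) / 0.243 = 0.3295 / 0.243 = 1.3562
A = e^1.3562 ≈ 3.881 hectares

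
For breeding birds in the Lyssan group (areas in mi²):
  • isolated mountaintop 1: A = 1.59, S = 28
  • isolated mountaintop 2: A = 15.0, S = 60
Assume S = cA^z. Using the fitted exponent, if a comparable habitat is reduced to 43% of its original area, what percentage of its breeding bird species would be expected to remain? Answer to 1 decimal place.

z = ln(60/28) / ln(15/1.59) = 0.7621 / 2.2443 = 0.3396
S_new/S_old = (A_new/A_old)^z = 0.43^0.3396 = exp(0.3396 × -0.8440) = 0.7508

75.1%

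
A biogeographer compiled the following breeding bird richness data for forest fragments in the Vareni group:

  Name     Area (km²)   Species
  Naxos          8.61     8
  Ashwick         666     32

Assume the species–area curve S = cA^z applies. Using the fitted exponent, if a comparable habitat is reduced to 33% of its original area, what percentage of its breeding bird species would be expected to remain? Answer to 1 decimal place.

z = ln(32/8) / ln(666/8.61) = 1.3863 / 4.3484 = 0.3188
S_new/S_old = (A_new/A_old)^z = 0.33^0.3188 = exp(0.3188 × -1.1087) = 0.7023

70.2%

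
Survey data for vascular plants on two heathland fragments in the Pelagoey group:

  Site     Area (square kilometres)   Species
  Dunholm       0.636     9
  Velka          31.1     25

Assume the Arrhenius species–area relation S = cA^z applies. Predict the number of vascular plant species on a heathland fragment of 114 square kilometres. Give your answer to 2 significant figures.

35

z = ln(25/9) / ln(31.1/0.636) = 1.0217 / 3.8898 = 0.2627
c = 9 / 0.636^0.2627 = 9 / 0.8879 = 10.14
S₃ = 10.14 × 114^0.2627 = 10.14 × 3.469 ≈ 35.17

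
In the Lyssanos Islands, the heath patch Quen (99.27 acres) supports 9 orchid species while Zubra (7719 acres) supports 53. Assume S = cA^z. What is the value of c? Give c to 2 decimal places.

z = ln(S₂/S₁) / ln(A₂/A₁) = ln(53/9) / ln(7719/99.27) = 1.7731 / 4.3536 = 0.4073
c = S₁ / A₁^z = 9 / 99.27^0.4073 = 9 / 6.505 = 1.384

1.38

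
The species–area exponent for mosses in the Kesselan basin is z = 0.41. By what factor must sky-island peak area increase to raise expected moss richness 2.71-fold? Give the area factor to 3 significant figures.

11.4

(A₂/A₁)^0.41 = 2.71, so A₂/A₁ = 2.71^(1/0.41) = 2.71^2.439
ln(A₂/A₁) = ln 2.71 / 0.41 = 0.9969 / 0.41 = 2.4316
A₂/A₁ = e^2.4316 ≈ 11.38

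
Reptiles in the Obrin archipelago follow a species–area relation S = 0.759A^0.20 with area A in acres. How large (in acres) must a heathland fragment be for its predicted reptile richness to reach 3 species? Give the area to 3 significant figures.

965 acres

3 = 0.759 × A^0.2  ⇒  A^0.2 = 3/0.759 = 3.953
ln A = ln(3.953) / 0.2 = 1.3744 / 0.2 = 6.8718
A = e^6.8718 ≈ 964.7 acres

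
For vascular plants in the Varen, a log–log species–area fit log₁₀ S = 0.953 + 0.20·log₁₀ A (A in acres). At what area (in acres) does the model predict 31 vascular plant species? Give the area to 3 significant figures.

31 = 8.974 × A^0.2  ⇒  A^0.2 = 31/8.974 = 3.454
ln A = ln(3.454) / 0.2 = 1.2396 / 0.2 = 6.1981
A = e^6.1981 ≈ 491.8 acres

492 acres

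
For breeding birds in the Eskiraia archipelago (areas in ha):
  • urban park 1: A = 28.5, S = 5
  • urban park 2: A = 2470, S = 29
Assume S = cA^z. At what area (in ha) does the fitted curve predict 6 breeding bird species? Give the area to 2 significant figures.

45 ha

z = ln(29/5) / ln(2470/28.5) = 1.7579 / 4.4621 = 0.3940
c = 5 / 28.5^0.3940 = 5 / 3.742 = 1.336
A = (6/1.336)^(1/0.3940) ⇒ ln A = ln(4.491)/0.3940 = 3.8127
A = e^3.8127 ≈ 45.27 ha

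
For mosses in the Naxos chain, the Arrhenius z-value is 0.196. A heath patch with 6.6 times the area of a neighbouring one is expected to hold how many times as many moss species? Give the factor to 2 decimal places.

1.45

S₂/S₁ = (A₂/A₁)^z = 6.6^0.196
ln(S₂/S₁) = 0.196 × ln 6.6 = 0.196 × 1.8871 = 0.3699
S₂/S₁ = e^0.3699 ≈ 1.448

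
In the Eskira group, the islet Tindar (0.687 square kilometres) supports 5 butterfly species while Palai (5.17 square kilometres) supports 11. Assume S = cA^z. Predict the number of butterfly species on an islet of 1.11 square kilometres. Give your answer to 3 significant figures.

6.03

z = ln(11/5) / ln(5.17/0.687) = 0.7885 / 2.0183 = 0.3907
c = 5 / 0.687^0.3907 = 5 / 0.8636 = 5.79
S₃ = 5.79 × 1.11^0.3907 = 5.79 × 1.042 ≈ 6.031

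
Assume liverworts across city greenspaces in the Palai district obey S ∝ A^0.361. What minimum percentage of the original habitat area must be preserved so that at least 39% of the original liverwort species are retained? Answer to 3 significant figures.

Need (A_new/A_old)^0.361 = 0.39, so A_new/A_old = 0.39^(1/0.361) = 0.39^2.77
ln(A_new/A_old) = ln 0.39 / 0.361 = -0.9416 / 0.361 = -2.6083
A_new/A_old = e^-2.6083 ≈ 0.07366

7.37%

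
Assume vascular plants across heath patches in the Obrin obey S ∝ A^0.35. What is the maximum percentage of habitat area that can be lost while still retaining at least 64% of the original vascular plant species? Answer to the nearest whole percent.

Need (A_new/A_old)^0.35 = 0.64, so A_new/A_old = 0.64^(1/0.35) = 0.64^2.857
ln(A_new/A_old) = ln 0.64 / 0.35 = -0.4463 / 0.35 = -1.2751
A_new/A_old = e^-1.2751 ≈ 0.2794
Fraction that can be lost = 1 − 0.2794 = 0.7206

72%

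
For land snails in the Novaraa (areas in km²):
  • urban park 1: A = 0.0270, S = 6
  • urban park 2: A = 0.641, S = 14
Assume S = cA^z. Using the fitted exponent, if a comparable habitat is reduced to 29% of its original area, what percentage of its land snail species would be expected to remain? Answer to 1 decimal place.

71.8%

z = ln(14/6) / ln(0.641/0.027) = 0.8473 / 3.1672 = 0.2675
S_new/S_old = (A_new/A_old)^z = 0.29^0.2675 = exp(0.2675 × -1.2379) = 0.7181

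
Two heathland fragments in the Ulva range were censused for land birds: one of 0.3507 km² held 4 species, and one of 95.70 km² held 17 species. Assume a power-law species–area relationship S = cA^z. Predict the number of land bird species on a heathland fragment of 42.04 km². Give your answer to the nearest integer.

14

z = ln(17/4) / ln(95.7/0.3507) = 1.4469 / 5.6090 = 0.2580
c = 4 / 0.3507^0.2580 = 4 / 0.7632 = 5.241
S₃ = 5.241 × 42.04^0.2580 = 5.241 × 2.623 ≈ 13.75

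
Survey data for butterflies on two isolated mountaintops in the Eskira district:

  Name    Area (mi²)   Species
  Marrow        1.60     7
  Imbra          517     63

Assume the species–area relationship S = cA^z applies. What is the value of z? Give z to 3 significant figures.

0.380

Taking logs: ln S = ln c + z ln A, so z = (ln S₂ − ln S₁)/(ln A₂ − ln A₁).
z = ln(63/7) / ln(517/1.6) = ln(9) / ln(323.1) = 2.1972 / 5.7780 = 0.3803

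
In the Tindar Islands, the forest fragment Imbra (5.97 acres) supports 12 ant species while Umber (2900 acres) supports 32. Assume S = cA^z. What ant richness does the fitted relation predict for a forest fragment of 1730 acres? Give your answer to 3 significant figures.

z = ln(32/12) / ln(2900/5.97) = 0.9808 / 6.1857 = 0.1586
c = 12 / 5.97^0.1586 = 12 / 1.328 = 9.039
S₃ = 9.039 × 1730^0.1586 = 9.039 × 3.262 ≈ 29.48

29.5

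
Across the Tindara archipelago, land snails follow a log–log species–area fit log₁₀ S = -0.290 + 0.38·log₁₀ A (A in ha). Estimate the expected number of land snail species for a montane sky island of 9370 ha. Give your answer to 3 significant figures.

S = 0.5129 × 9370^0.38 = 0.5129 × 32.3 ≈ 16.57

16.6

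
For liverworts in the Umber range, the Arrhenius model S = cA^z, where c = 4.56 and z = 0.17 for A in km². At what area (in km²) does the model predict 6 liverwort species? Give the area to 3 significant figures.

5.02 km²

6 = 4.56 × A^0.17  ⇒  A^0.17 = 6/4.56 = 1.316
ln A = ln(1.316) / 0.17 = 0.2744 / 0.17 = 1.6143
A = e^1.6143 ≈ 5.025 km²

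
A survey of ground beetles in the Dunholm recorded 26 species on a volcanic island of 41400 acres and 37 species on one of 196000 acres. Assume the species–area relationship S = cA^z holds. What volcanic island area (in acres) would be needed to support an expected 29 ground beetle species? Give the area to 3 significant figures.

67000 acres

z = ln(37/26) / ln(196000/41400) = 0.3528 / 1.5548 = 0.2269
c = 26 / 41400^0.2269 = 26 / 11.16 = 2.33
A = (29/2.33)^(1/0.2269) ⇒ ln A = ln(12.45)/0.2269 = 11.1123
A = e^11.1123 ≈ 66988 acres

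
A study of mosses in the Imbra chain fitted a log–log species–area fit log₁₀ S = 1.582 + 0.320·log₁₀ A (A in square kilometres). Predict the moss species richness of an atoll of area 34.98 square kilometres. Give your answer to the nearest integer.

119 species

S = 38.19 × 34.98^0.32
ln S = ln 38.19 + 0.32 × ln 34.98 = 3.6427 + 0.32 × 3.5548 = 4.7802
S = e^4.7802 ≈ 119.1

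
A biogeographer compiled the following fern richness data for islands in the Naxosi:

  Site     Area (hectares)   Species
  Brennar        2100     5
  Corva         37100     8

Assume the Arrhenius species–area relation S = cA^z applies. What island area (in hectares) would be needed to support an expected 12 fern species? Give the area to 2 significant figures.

z = ln(8/5) / ln(37100/2100) = 0.4700 / 2.8717 = 0.1637
c = 5 / 2100^0.1637 = 5 / 3.497 = 1.43
A = (12/1.43)^(1/0.1637) ⇒ ln A = ln(8.394)/0.1637 = 12.9987
A = e^12.9987 ≈ 441851 hectares

440000 hectares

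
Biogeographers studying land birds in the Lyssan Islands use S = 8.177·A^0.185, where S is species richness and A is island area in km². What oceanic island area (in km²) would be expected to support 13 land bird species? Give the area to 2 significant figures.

13 = 8.177 × A^0.185  ⇒  A^0.185 = 13/8.177 = 1.59
ln A = ln(1.59) / 0.185 = 0.4636 / 0.185 = 2.5061
A = e^2.5061 ≈ 12.26 km²

12 km²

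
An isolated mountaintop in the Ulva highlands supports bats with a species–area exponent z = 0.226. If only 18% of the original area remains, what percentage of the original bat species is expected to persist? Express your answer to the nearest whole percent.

68%

S_new/S_old = (A_new/A_old)^z = 0.18^0.226
= exp(0.226 × ln 0.18) = exp(0.226 × -1.7148) = exp(-0.3875) ≈ 0.6787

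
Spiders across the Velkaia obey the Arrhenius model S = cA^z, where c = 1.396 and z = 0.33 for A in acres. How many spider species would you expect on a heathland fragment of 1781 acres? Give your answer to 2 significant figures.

S = 1.396 × 1781^0.33 = 1.396 × 11.82 ≈ 16.5

17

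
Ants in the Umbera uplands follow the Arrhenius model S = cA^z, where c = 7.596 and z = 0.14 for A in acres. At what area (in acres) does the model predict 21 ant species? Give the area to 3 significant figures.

21 = 7.596 × A^0.14  ⇒  A^0.14 = 21/7.596 = 2.765
ln A = ln(2.765) / 0.14 = 1.0169 / 0.14 = 7.2636
A = e^7.2636 ≈ 1427 acres

1430 acres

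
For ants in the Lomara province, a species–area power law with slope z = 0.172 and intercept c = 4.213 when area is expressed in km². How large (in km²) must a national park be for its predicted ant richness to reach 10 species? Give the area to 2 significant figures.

10 = 4.213 × A^0.172  ⇒  A^0.172 = 10/4.213 = 2.374
ln A = ln(2.374) / 0.172 = 0.8644 / 0.172 = 5.0256
A = e^5.0256 ≈ 152.3 km²

150 km²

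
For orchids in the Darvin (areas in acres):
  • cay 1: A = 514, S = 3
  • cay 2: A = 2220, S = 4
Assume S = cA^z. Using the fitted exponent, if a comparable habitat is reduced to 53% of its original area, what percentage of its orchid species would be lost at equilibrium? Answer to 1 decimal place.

11.7%

z = ln(4/3) / ln(2220/514) = 0.2877 / 1.4630 = 0.1966
S_new/S_old = (A_new/A_old)^z = 0.53^0.1966 = exp(0.1966 × -0.6349) = 0.8826
Fraction lost = 1 − 0.8826 = 0.1174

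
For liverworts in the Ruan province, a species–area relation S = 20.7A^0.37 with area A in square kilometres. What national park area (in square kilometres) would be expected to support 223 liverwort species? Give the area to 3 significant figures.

223 = 20.7 × A^0.37  ⇒  A^0.37 = 223/20.7 = 10.77
ln A = ln(10.77) / 0.37 = 2.3770 / 0.37 = 6.4244
A = e^6.4244 ≈ 616.7 square kilometres

617 square kilometres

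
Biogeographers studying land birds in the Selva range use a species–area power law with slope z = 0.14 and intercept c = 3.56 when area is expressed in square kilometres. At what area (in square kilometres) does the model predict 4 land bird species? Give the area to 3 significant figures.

2.30 square kilometres

4 = 3.56 × A^0.14  ⇒  A^0.14 = 4/3.56 = 1.124
ln A = ln(1.124) / 0.14 = 0.1165 / 0.14 = 0.8324
A = e^0.8324 ≈ 2.299 square kilometres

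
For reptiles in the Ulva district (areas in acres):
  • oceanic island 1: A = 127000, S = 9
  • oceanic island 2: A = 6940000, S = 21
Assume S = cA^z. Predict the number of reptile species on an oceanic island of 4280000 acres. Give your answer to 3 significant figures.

z = ln(21/9) / ln(6940000/127000) = 0.8473 / 4.0009 = 0.2118
c = 9 / 127000^0.2118 = 9 / 12.05 = 0.7471
S₃ = 0.7471 × 4280000^0.2118 = 0.7471 × 25.37 ≈ 18.96

19.0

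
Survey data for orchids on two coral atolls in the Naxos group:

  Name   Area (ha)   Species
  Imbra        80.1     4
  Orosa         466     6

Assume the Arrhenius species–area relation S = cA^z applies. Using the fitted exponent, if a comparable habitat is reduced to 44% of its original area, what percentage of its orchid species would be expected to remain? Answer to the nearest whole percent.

z = ln(6/4) / ln(466/80.1) = 0.4055 / 1.7609 = 0.2303
S_new/S_old = (A_new/A_old)^z = 0.44^0.2303 = exp(0.2303 × -0.8210) = 0.8278

83%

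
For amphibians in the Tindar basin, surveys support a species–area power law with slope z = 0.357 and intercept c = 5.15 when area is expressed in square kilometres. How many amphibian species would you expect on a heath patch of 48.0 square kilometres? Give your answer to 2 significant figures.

S = 5.15 × 48^0.357
ln S = ln 5.15 + 0.357 × ln 48 = 1.6390 + 0.357 × 3.8712 = 3.0210
S = e^3.0210 ≈ 20.51

21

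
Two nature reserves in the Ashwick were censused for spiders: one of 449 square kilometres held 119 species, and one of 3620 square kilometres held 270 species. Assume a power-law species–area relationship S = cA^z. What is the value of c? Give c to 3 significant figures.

z = ln(S₂/S₁) / ln(A₂/A₁) = ln(270/119) / ln(3620/449) = 0.8193 / 2.0872 = 0.3925
c = S₁ / A₁^z = 119 / 449^0.3925 = 119 / 10.99 = 10.83

10.8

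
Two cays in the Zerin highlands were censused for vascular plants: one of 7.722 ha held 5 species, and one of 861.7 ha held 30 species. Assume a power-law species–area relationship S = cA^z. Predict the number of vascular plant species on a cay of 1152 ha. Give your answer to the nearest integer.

z = ln(30/5) / ln(861.7/7.722) = 1.7918 / 4.7148 = 0.3800
c = 5 / 7.722^0.3800 = 5 / 2.175 = 2.299
S₃ = 2.299 × 1152^0.3800 = 2.299 × 14.57 ≈ 33.5

33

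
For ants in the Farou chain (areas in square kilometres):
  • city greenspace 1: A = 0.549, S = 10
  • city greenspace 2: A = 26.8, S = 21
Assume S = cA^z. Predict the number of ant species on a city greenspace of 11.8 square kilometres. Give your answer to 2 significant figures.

z = ln(21/10) / ln(26.8/0.549) = 0.7419 / 3.8881 = 0.1908
c = 10 / 0.549^0.1908 = 10 / 0.8919 = 11.21
S₃ = 11.21 × 11.8^0.1908 = 11.21 × 1.602 ≈ 17.96

18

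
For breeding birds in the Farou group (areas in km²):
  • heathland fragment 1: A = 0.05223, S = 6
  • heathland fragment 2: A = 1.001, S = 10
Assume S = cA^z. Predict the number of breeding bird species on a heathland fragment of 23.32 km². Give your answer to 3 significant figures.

z = ln(10/6) / ln(1.001/0.05223) = 0.5108 / 2.9531 = 0.1730
c = 6 / 0.05223^0.1730 = 6 / 0.6001 = 9.998
S₃ = 9.998 × 23.32^0.1730 = 9.998 × 1.724 ≈ 17.24

17.2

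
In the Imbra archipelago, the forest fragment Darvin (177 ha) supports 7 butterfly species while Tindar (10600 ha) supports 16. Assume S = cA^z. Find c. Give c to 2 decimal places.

2.46

z = ln(S₂/S₁) / ln(A₂/A₁) = ln(16/7) / ln(10600/177) = 0.8267 / 4.0925 = 0.2020
c = S₁ / A₁^z = 7 / 177^0.2020 = 7 / 2.845 = 2.46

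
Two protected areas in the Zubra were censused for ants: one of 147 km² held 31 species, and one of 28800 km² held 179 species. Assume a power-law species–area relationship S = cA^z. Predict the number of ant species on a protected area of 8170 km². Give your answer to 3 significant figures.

118

z = ln(179/31) / ln(28800/147) = 1.7534 / 5.2777 = 0.3322
c = 31 / 147^0.3322 = 31 / 5.249 = 5.906
S₃ = 5.906 × 8170^0.3322 = 5.906 × 19.94 ≈ 117.8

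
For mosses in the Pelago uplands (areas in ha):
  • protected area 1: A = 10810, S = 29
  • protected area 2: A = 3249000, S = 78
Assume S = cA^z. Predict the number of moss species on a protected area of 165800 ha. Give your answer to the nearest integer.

47

z = ln(78/29) / ln(3249000/10810) = 0.9894 / 5.7056 = 0.1734
c = 29 / 10810^0.1734 = 29 / 5.006 = 5.793
S₃ = 5.793 × 165800^0.1734 = 5.793 × 8.038 ≈ 46.56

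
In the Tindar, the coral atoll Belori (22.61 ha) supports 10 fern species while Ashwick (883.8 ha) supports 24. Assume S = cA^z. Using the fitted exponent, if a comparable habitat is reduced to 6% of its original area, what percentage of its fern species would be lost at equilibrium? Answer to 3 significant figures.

z = ln(24/10) / ln(883.8/22.61) = 0.8755 / 3.6658 = 0.2388
S_new/S_old = (A_new/A_old)^z = 0.06^0.2388 = exp(0.2388 × -2.8134) = 0.5107
Fraction lost = 1 − 0.5107 = 0.4893

48.9%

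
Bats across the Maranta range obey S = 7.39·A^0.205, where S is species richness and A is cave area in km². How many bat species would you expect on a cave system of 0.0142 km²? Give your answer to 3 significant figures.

3.09

S = 7.39 × 0.0142^0.205
ln S = ln 7.39 + 0.205 × ln 0.0142 = 2.0001 + 0.205 × -4.2545 = 1.1280
S = e^1.1280 ≈ 3.089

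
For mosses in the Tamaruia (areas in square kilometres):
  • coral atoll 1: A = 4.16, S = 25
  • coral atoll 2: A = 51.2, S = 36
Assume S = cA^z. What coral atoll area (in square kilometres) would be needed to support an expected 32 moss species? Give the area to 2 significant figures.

23 square kilometres

z = ln(36/25) / ln(51.2/4.16) = 0.3646 / 2.5102 = 0.1453
c = 25 / 4.16^0.1453 = 25 / 1.23 = 20.32
A = (32/20.32)^(1/0.1453) ⇒ ln A = ln(1.574)/0.1453 = 3.1249
A = e^3.1249 ≈ 22.76 square kilometres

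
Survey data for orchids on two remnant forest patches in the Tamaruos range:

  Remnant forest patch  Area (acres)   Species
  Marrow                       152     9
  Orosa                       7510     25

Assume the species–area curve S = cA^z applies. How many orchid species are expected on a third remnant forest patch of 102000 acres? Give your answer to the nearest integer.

50

z = ln(25/9) / ln(7510/152) = 1.0217 / 3.9001 = 0.2620
c = 9 / 152^0.2620 = 9 / 3.729 = 2.414
S₃ = 2.414 × 102000^0.2620 = 2.414 × 20.51 ≈ 49.51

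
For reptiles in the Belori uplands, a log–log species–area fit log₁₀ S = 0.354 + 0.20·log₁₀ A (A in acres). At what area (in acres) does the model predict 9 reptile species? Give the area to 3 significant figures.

9 = 2.259 × A^0.2  ⇒  A^0.2 = 9/2.259 = 3.983
ln A = ln(3.983) / 0.2 = 1.3821 / 0.2 = 6.9105
A = e^6.9105 ≈ 1003 acres

1000 acres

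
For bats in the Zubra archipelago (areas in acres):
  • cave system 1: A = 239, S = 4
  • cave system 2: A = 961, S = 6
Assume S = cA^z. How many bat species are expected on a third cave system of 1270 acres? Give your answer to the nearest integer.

7

z = ln(6/4) / ln(961/239) = 0.4055 / 1.3915 = 0.2914
c = 4 / 239^0.2914 = 4 / 4.932 = 0.811
S₃ = 0.811 × 1270^0.2914 = 0.811 × 8.024 ≈ 6.508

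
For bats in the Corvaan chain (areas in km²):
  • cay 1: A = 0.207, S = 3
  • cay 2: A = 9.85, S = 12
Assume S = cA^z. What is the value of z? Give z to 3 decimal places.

0.359

Taking logs: ln S = ln c + z ln A, so z = (ln S₂ − ln S₁)/(ln A₂ − ln A₁).
z = ln(12/3) / ln(9.85/0.207) = ln(4) / ln(47.58) = 1.3863 / 3.8625 = 0.3589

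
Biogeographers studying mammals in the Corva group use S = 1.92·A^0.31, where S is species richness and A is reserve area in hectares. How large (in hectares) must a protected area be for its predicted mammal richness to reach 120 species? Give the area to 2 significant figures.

620000 hectares

120 = 1.92 × A^0.31  ⇒  A^0.31 = 120/1.92 = 62.5
ln A = ln(62.5) / 0.31 = 4.1352 / 0.31 = 13.3392
A = e^13.3392 ≈ 621100 hectares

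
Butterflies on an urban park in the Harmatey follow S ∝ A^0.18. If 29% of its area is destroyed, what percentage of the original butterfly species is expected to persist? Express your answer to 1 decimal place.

S_new/S_old = (A_new/A_old)^z = 0.71^0.18
= exp(0.18 × ln 0.71) = exp(0.18 × -0.3425) = exp(-0.0616) ≈ 0.9402

94.0%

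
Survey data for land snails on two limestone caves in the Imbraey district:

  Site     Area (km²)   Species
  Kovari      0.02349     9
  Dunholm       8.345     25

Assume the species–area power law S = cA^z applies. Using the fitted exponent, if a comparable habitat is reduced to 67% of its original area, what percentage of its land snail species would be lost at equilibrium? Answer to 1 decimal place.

z = ln(25/9) / ln(8.345/0.02349) = 1.0217 / 5.8728 = 0.1740
S_new/S_old = (A_new/A_old)^z = 0.67^0.1740 = exp(0.1740 × -0.4005) = 0.9327
Fraction lost = 1 − 0.9327 = 0.0673

6.7%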